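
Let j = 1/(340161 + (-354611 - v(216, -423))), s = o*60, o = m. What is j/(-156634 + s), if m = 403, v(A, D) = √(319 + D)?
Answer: 7225/13828370055108 - I*√26/13828370055108 ≈ 5.2248e-10 - 3.6874e-13*I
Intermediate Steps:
o = 403
s = 24180 (s = 403*60 = 24180)
j = 1/(-14450 - 2*I*√26) (j = 1/(340161 + (-354611 - √(319 - 423))) = 1/(340161 + (-354611 - √(-104))) = 1/(340161 + (-354611 - 2*I*√26)) = 1/(-14450 - 2*I*√26) ≈ -6.9204e-5 + 4.88e-8*I)
j/(-156634 + s) = (I/(2*(√26 - 7225*I)))/(-156634 + 24180) = (I/(2*(√26 - 7225*I)))/(-132454) = (I/(2*(√26 - 7225*I)))*(-1/132454) = -I/(264908*(√26 - 7225*I))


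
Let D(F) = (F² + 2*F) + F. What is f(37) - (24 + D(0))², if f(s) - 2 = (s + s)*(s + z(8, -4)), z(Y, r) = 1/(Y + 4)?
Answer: 13021/6 ≈ 2170.2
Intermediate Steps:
z(Y, r) = 1/(4 + Y)
D(F) = F² + 3*F
f(s) = 2 + 2*s*(1/12 + s) (f(s) = 2 + (s + s)*(s + 1/(4 + 8)) = 2 + (2*s)*(s + 1/12) = 2 + (2*s)*(1/12 + s) = 2 + 2*s*(1/12 + s))
f(37) - (24 + D(0))² = (2 + 2*37² + (⅙)*37) - (24 + 0*(3 + 0))² = (2 + 2*1369 + 37/6) - (24 + 0*3)² = (2 + 2738 + 37/6) - (24 + 0)² = 16477/6 - 1*24² = 16477/6 - 1*576 = 16477/6 - 576 = 13021/6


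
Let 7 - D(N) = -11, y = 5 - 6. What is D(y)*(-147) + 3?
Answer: -2643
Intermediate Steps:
y = -1
D(N) = 18 (D(N) = 7 - 1*(-11) = 7 + 11 = 18)
D(y)*(-147) + 3 = 18*(-147) + 3 = -2646 + 3 = -2643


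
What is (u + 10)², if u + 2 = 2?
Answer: 100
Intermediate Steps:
u = 0 (u = -2 + 2 = 0)
(u + 10)² = (0 + 10)² = 10² = 100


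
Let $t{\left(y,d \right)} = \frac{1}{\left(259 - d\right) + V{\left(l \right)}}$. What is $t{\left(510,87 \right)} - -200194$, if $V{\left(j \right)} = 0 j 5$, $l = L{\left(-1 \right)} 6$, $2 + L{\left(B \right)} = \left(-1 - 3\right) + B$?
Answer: $\frac{34433369}{172} \approx 2.0019 \cdot 10^{5}$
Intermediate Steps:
$L{\left(B \right)} = -6 + B$ ($L{\left(B \right)} = -2 + \left(\left(-1 - 3\right) + B\right) = -2 + \left(-4 + B\right) = -6 + B$)
$l = -42$ ($l = \left(-6 - 1\right) 6 = \left(-7\right) 6 = -42$)
$V{\left(j \right)} = 0$ ($V{\left(j \right)} = 0 \cdot 5 = 0$)
$t{\left(y,d \right)} = \frac{1}{259 - d}$ ($t{\left(y,d \right)} = \frac{1}{\left(259 - d\right) + 0} = \frac{1}{259 - d}$)
$t{\left(510,87 \right)} - -200194 = \frac{1}{259 - 87} - -200194 = \frac{1}{259 - 87} + 200194 = \frac{1}{172} + 200194 = \frac{34433369}{172}$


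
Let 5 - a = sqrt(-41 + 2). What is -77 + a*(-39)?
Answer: -272 + 39*I*sqrt(39) ≈ -272.0 + 243.55*I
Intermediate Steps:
a = 5 - I*sqrt(39) (a = 5 - sqrt(-41 + 2) = 5 - sqrt(-39) = 5 - I*sqrt(39) ≈ 5.0 - 6.245*I)
-77 + a*(-39) = -77 + (5 - I*sqrt(39))*(-39) = -77 + (-195 + 39*I*sqrt(39)) = -272 + 39*I*sqrt(39)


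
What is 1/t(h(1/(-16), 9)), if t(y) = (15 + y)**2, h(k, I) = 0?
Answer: 1/225 ≈ 0.0044444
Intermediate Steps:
1/t(h(1/(-16), 9)) = 1/((15 + 0)**2) = 1/(15**2) = 1/225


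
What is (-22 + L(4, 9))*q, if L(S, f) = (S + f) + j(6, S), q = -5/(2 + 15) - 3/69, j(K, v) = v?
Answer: 660/391 ≈ 1.6880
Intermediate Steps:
q = -132/391 (q = -5/17 - 3*1/69 = -5*1/17 - 1/23 = -5/17 - 1/23 = -132/391 ≈ -0.33760)
L(S, f) = f + 2*S (L(S, f) = (S + f) + S = f + 2*S)
(-22 + L(4, 9))*q = (-22 + (9 + 2*4))*(-132/391) = (-22 + (9 + 8))*(-132/391) = (-22 + 17)*(-132/391) = -5*(-132/391) = 660/391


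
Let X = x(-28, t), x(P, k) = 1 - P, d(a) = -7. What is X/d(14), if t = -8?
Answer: -29/7 ≈ -4.1429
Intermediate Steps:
X = 29 (X = 1 - 1*(-28) = 1 + 28 = 29)
X/d(14) = 29/(-7) = 29*(-⅐) = -29/7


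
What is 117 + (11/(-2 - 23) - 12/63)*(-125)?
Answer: 4112/21 ≈ 195.81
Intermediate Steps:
117 + (11/(-2 - 23) - 12/63)*(-125) = 117 + (11/(-25) - 12*1/63)*(-125) = 117 + (11*(-1/25) - 4/21)*(-125) = 117 + (-11/25 - 4/21)*(-125) = 117 - 331/525*(-125) = 117 + 1655/21 = 4112/21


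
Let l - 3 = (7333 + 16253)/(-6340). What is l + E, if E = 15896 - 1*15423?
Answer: 1497127/3170 ≈ 472.28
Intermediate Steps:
l = -2283/3170 (l = 3 + (7333 + 16253)/(-6340) = 3 + 23586*(-1/6340) = 3 - 11793/3170 = -2283/3170 ≈ -0.72019)
E = 473 (E = 15896 - 15423 = 473)
l + E = -2283/3170 + 473 = 1497127/3170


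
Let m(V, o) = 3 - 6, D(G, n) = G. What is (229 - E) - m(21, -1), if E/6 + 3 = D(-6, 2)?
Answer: 286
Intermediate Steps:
m(V, o) = -3
E = -54 (E = -18 + 6*(-6) = -18 - 36 = -54)
(229 - E) - m(21, -1) = (229 - 1*(-54)) - 1*(-3) = (229 + 54) + 3 = 283 + 3 = 286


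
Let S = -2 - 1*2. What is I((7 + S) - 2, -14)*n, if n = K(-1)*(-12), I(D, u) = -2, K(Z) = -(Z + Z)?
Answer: 48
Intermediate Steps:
S = -4 (S = -2 - 2 = -4)
K(Z) = -2*Z
n = -24 (n = -2*(-1)*(-12) = 2*(-12) = -24)
I((7 + S) - 2, -14)*n = -2*(-24) = 48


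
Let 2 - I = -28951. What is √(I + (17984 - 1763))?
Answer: √45174 ≈ 212.54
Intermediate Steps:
I = 28953 (I = 2 - 1*(-28951) = 2 + 28951 = 28953)
√(I + (17984 - 1763)) = √(28953 + (17984 - 1763)) = √(28953 + 16221) = √45174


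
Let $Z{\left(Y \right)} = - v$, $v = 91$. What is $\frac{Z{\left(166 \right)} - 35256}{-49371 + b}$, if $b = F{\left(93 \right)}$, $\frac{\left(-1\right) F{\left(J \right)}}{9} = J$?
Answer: $\frac{35347}{50208} \approx 0.70401$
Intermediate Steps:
$F{\left(J \right)} = - 9 J$
$Z{\left(Y \right)} = -91$ ($Z{\left(Y \right)} = \left(-1\right) 91 = -91$)
$b = -837$ ($b = \left(-9\right) 93 = -837$)
$\frac{Z{\left(166 \right)} - 35256}{-49371 + b} = \frac{-91 - 35256}{-49371 - 837} = - \frac{35347}{-50208} = \left(-35347\right) \left(- \frac{1}{50208}\right) = \frac{35347}{50208}$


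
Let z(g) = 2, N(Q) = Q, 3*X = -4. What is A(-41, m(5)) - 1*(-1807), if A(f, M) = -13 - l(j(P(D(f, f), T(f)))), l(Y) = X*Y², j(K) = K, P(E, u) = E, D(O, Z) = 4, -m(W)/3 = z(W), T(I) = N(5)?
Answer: 5446/3 ≈ 1815.3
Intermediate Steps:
X = -4/3 (X = (⅓)*(-4) = -4/3 ≈ -1.3333)
T(I) = 5
m(W) = -6 (m(W) = -3*2 = -6)
l(Y) = -4*Y²/3
A(f, M) = 25/3 (A(f, M) = -13 - (-4)*4²/3 = -13 - (-4)*16/3 = -13 - 1*(-64/3) = -13 + 64/3 = 25/3)
A(-41, m(5)) - 1*(-1807) = 25/3 - 1*(-1807) = 25/3 + 1807 = 5446/3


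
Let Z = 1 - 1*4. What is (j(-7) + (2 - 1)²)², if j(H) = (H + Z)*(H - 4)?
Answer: 12321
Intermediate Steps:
Z = -3 (Z = 1 - 4 = -3)
j(H) = (-4 + H)*(-3 + H) (j(H) = (H - 3)*(H - 4) = (-3 + H)*(-4 + H) = (-4 + H)*(-3 + H))
(j(-7) + (2 - 1)²)² = ((12 + (-7)² - 7*(-7)) + (2 - 1)²)² = ((12 + 49 + 49) + 1²)² = (110 + 1)² = 111² = 12321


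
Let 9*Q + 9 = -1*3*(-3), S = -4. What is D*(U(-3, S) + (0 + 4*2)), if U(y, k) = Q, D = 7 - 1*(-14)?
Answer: 168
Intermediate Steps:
D = 21 (D = 7 + 14 = 21)
Q = 0 (Q = -1 + (-1*3*(-3))/9 = -1 + (-3*(-3))/9 = -1 + (⅑)*9 = -1 + 1 = 0)
U(y, k) = 0
D*(U(-3, S) + (0 + 4*2)) = 21*(0 + (0 + 4*2)) = 21*(0 + (0 + 8)) = 21*(0 + 8) = 21*8 = 168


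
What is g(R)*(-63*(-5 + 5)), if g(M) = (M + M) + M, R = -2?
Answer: 0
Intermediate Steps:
g(M) = 3*M (g(M) = 2*M + M = 3*M)
g(R)*(-63*(-5 + 5)) = (3*(-2))*(-63*(-5 + 5)) = -(-378)*0 = -6*0 = 0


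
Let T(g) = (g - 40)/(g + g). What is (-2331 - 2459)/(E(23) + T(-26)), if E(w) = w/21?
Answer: -2615340/1291 ≈ -2025.8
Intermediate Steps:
T(g) = (-40 + g)/(2*g) (T(g) = (-40 + g)/((2*g)) = (-40 + g)*(1/(2*g)) = (-40 + g)/(2*g))
E(w) = w/21 (E(w) = w*(1/21) = w/21)
(-2331 - 2459)/(E(23) + T(-26)) = (-2331 - 2459)/((1/21)*23 + (½)*(-40 - 26)/(-26)) = -4790/(23/21 + (½)*(-1/26)*(-66)) = -4790/(23/21 + 33/26) = -4790/1291/546 = -4790*546/1291 = -2615340/1291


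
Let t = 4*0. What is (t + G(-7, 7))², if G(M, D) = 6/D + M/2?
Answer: 1369/196 ≈ 6.9847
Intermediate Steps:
G(M, D) = M/2 + 6/D (G(M, D) = 6/D + M*(½) = 6/D + M/2 = M/2 + 6/D)
t = 0
(t + G(-7, 7))² = (0 + ((½)*(-7) + 6/7))² = (0 + (-7/2 + 6*(⅐)))² = (0 + (-7/2 + 6/7))² = (0 - 37/14)² = (-37/14)² = 1369/196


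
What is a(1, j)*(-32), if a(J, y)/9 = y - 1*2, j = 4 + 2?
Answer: -1152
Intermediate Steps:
j = 6
a(J, y) = -18 + 9*y (a(J, y) = 9*(y - 1*2) = 9*(y - 2) = 9*(-2 + y) = -18 + 9*y)
a(1, j)*(-32) = (-18 + 9*6)*(-32) = (-18 + 54)*(-32) = 36*(-32) = -1152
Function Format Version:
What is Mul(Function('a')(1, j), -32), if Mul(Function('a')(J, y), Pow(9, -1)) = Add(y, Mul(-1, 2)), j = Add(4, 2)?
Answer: -1152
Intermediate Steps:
j = 6
Function('a')(J, y) = Add(-18, Mul(9, y)) (Function('a')(J, y) = Mul(9, Add(y, Mul(-1, 2))) = Mul(9, Add(y, -2)) = Mul(9, Add(-2, y)) = Add(-18, Mul(9, y)))
Mul(Function('a')(1, j), -32) = Mul(Add(-18, Mul(9, 6)), -32) = Mul(Add(-18, 54), -32) = Mul(36, -32) = -1152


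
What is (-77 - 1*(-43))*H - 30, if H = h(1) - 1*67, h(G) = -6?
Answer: 2452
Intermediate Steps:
H = -73 (H = -6 - 1*67 = -6 - 67 = -73)
(-77 - 1*(-43))*H - 30 = (-77 - 1*(-43))*(-73) - 30 = (-77 + 43)*(-73) - 30 = -34*(-73) - 30 = 2482 - 30 = 2452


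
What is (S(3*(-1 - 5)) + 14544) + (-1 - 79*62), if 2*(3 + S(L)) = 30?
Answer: 9657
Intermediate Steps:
S(L) = 12 (S(L) = -3 + (½)*30 = -3 + 15 = 12)
(S(3*(-1 - 5)) + 14544) + (-1 - 79*62) = (12 + 14544) + (-1 - 79*62) = 14556 + (-1 - 4898) = 14556 - 4899 = 9657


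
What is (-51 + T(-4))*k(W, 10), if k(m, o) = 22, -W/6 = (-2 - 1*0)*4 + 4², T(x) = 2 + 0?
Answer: -1078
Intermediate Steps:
T(x) = 2
W = -48 (W = -6*((-2 - 1*0)*4 + 4²) = -6*((-2 + 0)*4 + 16) = -6*(-2*4 + 16) = -6*(-8 + 16) = -6*8 = -48)
(-51 + T(-4))*k(W, 10) = (-51 + 2)*22 = -49*22 = -1078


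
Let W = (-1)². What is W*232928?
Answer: 232928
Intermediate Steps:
W = 1
W*232928 = 1*232928 = 232928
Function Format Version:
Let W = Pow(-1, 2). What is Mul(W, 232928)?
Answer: 232928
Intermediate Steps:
W = 1
Mul(W, 232928) = Mul(1, 232928) = 232928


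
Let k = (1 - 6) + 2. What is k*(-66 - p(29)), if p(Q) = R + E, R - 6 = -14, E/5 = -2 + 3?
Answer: 189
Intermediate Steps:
E = 5 (E = 5*(-2 + 3) = 5*1 = 5)
R = -8 (R = 6 - 14 = -8)
p(Q) = -3 (p(Q) = -8 + 5 = -3)
k = -3 (k = -5 + 2 = -3)
k*(-66 - p(29)) = -3*(-66 - 1*(-3)) = -3*(-66 + 3) = -3*(-63) = 189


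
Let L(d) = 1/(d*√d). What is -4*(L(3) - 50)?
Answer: 200 - 4*√3/9 ≈ 199.23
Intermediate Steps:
L(d) = d^(-3/2) (L(d) = 1/(d^(3/2)) = d^(-3/2))
-4*(L(3) - 50) = -4*(3^(-3/2) - 50) = -4*(√3/9 - 50) = -4*(-50 + √3/9) = 200 - 4*√3/9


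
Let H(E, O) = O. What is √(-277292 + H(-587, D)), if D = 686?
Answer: 33*I*√254 ≈ 525.93*I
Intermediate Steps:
√(-277292 + H(-587, D)) = √(-277292 + 686) = √(-276606) = 33*I*√254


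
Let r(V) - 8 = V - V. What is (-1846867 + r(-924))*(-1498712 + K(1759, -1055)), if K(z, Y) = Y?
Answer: 2769858181853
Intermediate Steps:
r(V) = 8 (r(V) = 8 + (V - V) = 8 + 0 = 8)
(-1846867 + r(-924))*(-1498712 + K(1759, -1055)) = (-1846867 + 8)*(-1498712 - 1055) = -1846859*(-1499767) = 2769858181853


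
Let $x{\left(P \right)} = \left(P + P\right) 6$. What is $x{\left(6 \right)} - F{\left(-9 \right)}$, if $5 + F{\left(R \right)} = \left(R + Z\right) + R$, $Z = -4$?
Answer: $99$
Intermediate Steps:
$x{\left(P \right)} = 12 P$ ($x{\left(P \right)} = 2 P 6 = 12 P$)
$F{\left(R \right)} = -9 + 2 R$ ($F{\left(R \right)} = -5 + \left(\left(R - 4\right) + R\right) = -5 + \left(\left(-4 + R\right) + R\right) = -5 + \left(-4 + 2 R\right) = -9 + 2 R$)
$x{\left(6 \right)} - F{\left(-9 \right)} = 12 \cdot 6 - \left(-9 + 2 \left(-9\right)\right) = 72 - \left(-9 - 18\right) = 72 - -27 = 72 + 27 = 99$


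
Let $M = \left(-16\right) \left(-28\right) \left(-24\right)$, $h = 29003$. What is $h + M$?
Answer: $18251$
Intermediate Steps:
$M = -10752$ ($M = 448 \left(-24\right) = -10752$)
$h + M = 29003 - 10752 = 18251$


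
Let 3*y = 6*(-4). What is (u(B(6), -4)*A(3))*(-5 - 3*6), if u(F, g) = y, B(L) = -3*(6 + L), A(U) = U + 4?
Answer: 1288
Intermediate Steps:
A(U) = 4 + U
B(L) = -18 - 3*L
y = -8 (y = (6*(-4))/3 = (⅓)*(-24) = -8)
u(F, g) = -8
(u(B(6), -4)*A(3))*(-5 - 3*6) = (-8*(4 + 3))*(-5 - 3*6) = (-8*7)*(-5 - 18) = -56*(-23) = 1288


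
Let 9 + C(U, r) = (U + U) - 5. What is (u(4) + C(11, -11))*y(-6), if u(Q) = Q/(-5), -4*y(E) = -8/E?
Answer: -12/5 ≈ -2.4000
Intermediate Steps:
y(E) = 2/E (y(E) = -(-2)/E = 2/E)
C(U, r) = -14 + 2*U (C(U, r) = -9 + ((U + U) - 5) = -9 + (2*U - 5) = -9 + (-5 + 2*U) = -14 + 2*U)
u(Q) = -Q/5 (u(Q) = Q*(-⅕) = -Q/5)
(u(4) + C(11, -11))*y(-6) = (-⅕*4 + (-14 + 2*11))*(2/(-6)) = (-⅘ + (-14 + 22))*(2*(-⅙)) = (-⅘ + 8)*(-⅓) = (36/5)*(-⅓) = -12/5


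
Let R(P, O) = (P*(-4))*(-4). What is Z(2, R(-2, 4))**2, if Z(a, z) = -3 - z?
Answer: 841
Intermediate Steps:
R(P, O) = 16*P (R(P, O) = -4*P*(-4) = 16*P)
Z(2, R(-2, 4))**2 = (-3 - 16*(-2))**2 = (-3 - 1*(-32))**2 = (-3 + 32)**2 = 29**2 = 841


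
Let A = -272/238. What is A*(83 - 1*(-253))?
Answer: -384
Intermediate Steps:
A = -8/7 (A = -272*1/238 = -8/7 ≈ -1.1429)
A*(83 - 1*(-253)) = -8*(83 - 1*(-253))/7 = -8*(83 + 253)/7 = -8/7*336 = -384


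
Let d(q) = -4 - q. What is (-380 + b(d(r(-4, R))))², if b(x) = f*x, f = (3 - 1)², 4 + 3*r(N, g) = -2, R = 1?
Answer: 150544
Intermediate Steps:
r(N, g) = -2 (r(N, g) = -4/3 + (⅓)*(-2) = -4/3 - ⅔ = -2)
f = 4 (f = 2² = 4)
b(x) = 4*x
(-380 + b(d(r(-4, R))))² = (-380 + 4*(-4 - 1*(-2)))² = (-380 + 4*(-4 + 2))² = (-380 + 4*(-2))² = (-380 - 8)² = (-388)² = 150544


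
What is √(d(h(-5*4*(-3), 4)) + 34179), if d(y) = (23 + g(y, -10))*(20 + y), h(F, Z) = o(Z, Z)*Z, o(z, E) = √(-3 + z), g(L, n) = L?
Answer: √34827 ≈ 186.62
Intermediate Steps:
h(F, Z) = Z*√(-3 + Z) (h(F, Z) = √(-3 + Z)*Z = Z*√(-3 + Z))
d(y) = (20 + y)*(23 + y) (d(y) = (23 + y)*(20 + y) = (20 + y)*(23 + y))
√(d(h(-5*4*(-3), 4)) + 34179) = √((460 + (4*√(-3 + 4))² + 43*(4*√(-3 + 4))) + 34179) = √((460 + (4*√1)² + 43*(4*√1)) + 34179) = √((460 + (4*1)² + 43*(4*1)) + 34179) = √((460 + 4² + 43*4) + 34179) = √((460 + 16 + 172) + 34179) = √(648 + 34179) = √34827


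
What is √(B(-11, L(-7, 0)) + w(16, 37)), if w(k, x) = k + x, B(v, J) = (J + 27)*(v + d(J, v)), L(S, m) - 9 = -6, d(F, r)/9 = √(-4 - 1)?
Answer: √(-277 + 270*I*√5) ≈ 13.915 + 21.694*I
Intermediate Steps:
d(F, r) = 9*I*√5 (d(F, r) = 9*√(-4 - 1) = 9*√(-5) = 9*(I*√5) = 9*I*√5)
L(S, m) = 3 (L(S, m) = 9 - 6 = 3)
B(v, J) = (27 + J)*(v + 9*I*√5) (B(v, J) = (J + 27)*(v + 9*I*√5) = (27 + J)*(v + 9*I*√5))
√(B(-11, L(-7, 0)) + w(16, 37)) = √((27*(-11) + 3*(-11) + 243*I*√5 + 9*I*3*√5) + (16 + 37)) = √((-297 - 33 + 243*I*√5 + 27*I*√5) + 53) = √((-330 + 270*I*√5) + 53) = √(-277 + 270*I*√5)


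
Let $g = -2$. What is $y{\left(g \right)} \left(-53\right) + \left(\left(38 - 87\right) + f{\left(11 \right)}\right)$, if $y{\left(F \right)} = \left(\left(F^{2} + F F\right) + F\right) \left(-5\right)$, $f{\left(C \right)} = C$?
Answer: $1552$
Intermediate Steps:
$y{\left(F \right)} = - 10 F^{2} - 5 F$ ($y{\left(F \right)} = \left(\left(F^{2} + F^{2}\right) + F\right) \left(-5\right) = \left(2 F^{2} + F\right) \left(-5\right) = \left(F + 2 F^{2}\right) \left(-5\right) = - 10 F^{2} - 5 F$)
$y{\left(g \right)} \left(-53\right) + \left(\left(38 - 87\right) + f{\left(11 \right)}\right) = \left(-5\right) \left(-2\right) \left(1 + 2 \left(-2\right)\right) \left(-53\right) + \left(\left(38 - 87\right) + 11\right) = \left(-5\right) \left(-2\right) \left(1 - 4\right) \left(-53\right) + \left(-49 + 11\right) = \left(-5\right) \left(-2\right) \left(-3\right) \left(-53\right) - 38 = \left(-30\right) \left(-53\right) - 38 = 1590 - 38 = 1552$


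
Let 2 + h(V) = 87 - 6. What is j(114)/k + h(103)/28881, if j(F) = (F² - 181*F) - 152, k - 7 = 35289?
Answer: -111097303/509691888 ≈ -0.21797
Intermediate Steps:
k = 35296 (k = 7 + 35289 = 35296)
j(F) = -152 + F² - 181*F
h(V) = 79 (h(V) = -2 + (87 - 6) = -2 + 81 = 79)
j(114)/k + h(103)/28881 = (-152 + 114² - 181*114)/35296 + 79/28881 = (-152 + 12996 - 20634)*(1/35296) + 79*(1/28881) = -7790*1/35296 + 79/28881 = -3895/17648 + 79/28881 = -111097303/509691888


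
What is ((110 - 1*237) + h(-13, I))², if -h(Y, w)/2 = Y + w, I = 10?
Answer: 14641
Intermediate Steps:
h(Y, w) = -2*Y - 2*w (h(Y, w) = -2*(Y + w) = -2*Y - 2*w)
((110 - 1*237) + h(-13, I))² = ((110 - 1*237) + (-2*(-13) - 2*10))² = ((110 - 237) + (26 - 20))² = (-127 + 6)² = (-121)² = 14641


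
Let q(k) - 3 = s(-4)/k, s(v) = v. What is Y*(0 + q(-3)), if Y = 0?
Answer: 0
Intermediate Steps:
q(k) = 3 - 4/k
Y*(0 + q(-3)) = 0*(0 + (3 - 4/(-3))) = 0*(0 + (3 - 4*(-1/3))) = 0*(0 + (3 + 4/3)) = 0*(0 + 13/3) = 0*(13/3) = 0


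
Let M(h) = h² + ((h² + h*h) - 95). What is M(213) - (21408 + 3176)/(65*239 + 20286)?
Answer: 4872061268/35821 ≈ 1.3601e+5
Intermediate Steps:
M(h) = -95 + 3*h² (M(h) = h² + ((h² + h²) - 95) = h² + (2*h² - 95) = h² + (-95 + 2*h²) = -95 + 3*h²)
M(213) - (21408 + 3176)/(65*239 + 20286) = (-95 + 3*213²) - (21408 + 3176)/(65*239 + 20286) = (-95 + 3*45369) - 24584/(15535 + 20286) = (-95 + 136107) - 24584/35821 = 136012 - 24584/35821 = 4872061268/35821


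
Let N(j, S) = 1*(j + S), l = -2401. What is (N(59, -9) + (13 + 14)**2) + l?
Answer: -1622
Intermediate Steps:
N(j, S) = S + j (N(j, S) = 1*(S + j) = S + j)
(N(59, -9) + (13 + 14)**2) + l = ((-9 + 59) + (13 + 14)**2) - 2401 = (50 + 27**2) - 2401 = (50 + 729) - 2401 = 779 - 2401 = -1622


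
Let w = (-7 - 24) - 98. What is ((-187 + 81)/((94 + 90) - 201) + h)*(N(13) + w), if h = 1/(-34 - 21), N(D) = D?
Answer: -674308/935 ≈ -721.18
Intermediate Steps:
w = -129 (w = -31 - 98 = -129)
h = -1/55 (h = 1/(-55) = -1/55 ≈ -0.018182)
((-187 + 81)/((94 + 90) - 201) + h)*(N(13) + w) = ((-187 + 81)/((94 + 90) - 201) - 1/55)*(13 - 129) = (-106/(184 - 201) - 1/55)*(-116) = (-106/(-17) - 1/55)*(-116) = (-106*(-1/17) - 1/55)*(-116) = (106/17 - 1/55)*(-116) = (5813/935)*(-116) = -674308/935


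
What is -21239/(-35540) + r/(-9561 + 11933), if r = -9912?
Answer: -75473393/21075220 ≈ -3.5811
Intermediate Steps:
-21239/(-35540) + r/(-9561 + 11933) = -21239/(-35540) - 9912/(-9561 + 11933) = -21239*(-1/35540) - 9912/2372 = 21239/35540 - 9912*1/2372 = 21239/35540 - 2478/593 = -75473393/21075220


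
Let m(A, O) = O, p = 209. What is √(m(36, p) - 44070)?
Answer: I*√43861 ≈ 209.43*I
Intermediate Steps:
√(m(36, p) - 44070) = √(209 - 44070) = √(-43861) = I*√43861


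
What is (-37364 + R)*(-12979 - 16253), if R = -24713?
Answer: 1814634864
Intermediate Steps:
(-37364 + R)*(-12979 - 16253) = (-37364 - 24713)*(-12979 - 16253) = -62077*(-29232) = 1814634864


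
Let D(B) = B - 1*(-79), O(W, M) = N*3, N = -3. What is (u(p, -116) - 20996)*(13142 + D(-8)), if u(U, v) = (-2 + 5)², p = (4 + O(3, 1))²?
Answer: -277301231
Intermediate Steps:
O(W, M) = -9 (O(W, M) = -3*3 = -9)
D(B) = 79 + B (D(B) = B + 79 = 79 + B)
p = 25 (p = (4 - 9)² = (-5)² = 25)
u(U, v) = 9 (u(U, v) = 3² = 9)
(u(p, -116) - 20996)*(13142 + D(-8)) = (9 - 20996)*(13142 + (79 - 8)) = -20987*(13142 + 71) = -20987*13213 = -277301231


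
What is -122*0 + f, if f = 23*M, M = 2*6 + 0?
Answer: 276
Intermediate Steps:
M = 12 (M = 12 + 0 = 12)
f = 276 (f = 23*12 = 276)
-122*0 + f = -122*0 + 276 = 0 + 276 = 276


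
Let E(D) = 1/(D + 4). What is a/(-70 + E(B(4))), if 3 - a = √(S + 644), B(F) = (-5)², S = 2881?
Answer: -87/2029 + 145*√141/2029 ≈ 0.80571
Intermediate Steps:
B(F) = 25
E(D) = 1/(4 + D)
a = 3 - 5*√141 (a = 3 - √(2881 + 644) = 3 - √3525 = 3 - 5*√141 ≈ -56.372)
a/(-70 + E(B(4))) = (3 - 5*√141)/(-70 + 1/(4 + 25)) = (3 - 5*√141)/(-70 + 1/29) = (3 - 5*√141)/(-2029/29) = (3 - 5*√141)*(-29/2029) = -87/2029 + 145*√141/2029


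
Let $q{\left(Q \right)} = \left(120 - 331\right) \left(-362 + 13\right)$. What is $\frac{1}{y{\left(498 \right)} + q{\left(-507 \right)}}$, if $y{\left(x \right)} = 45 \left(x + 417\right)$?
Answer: $\frac{1}{114814} \approx 8.7097 \cdot 10^{-6}$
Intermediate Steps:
$q{\left(Q \right)} = 73639$ ($q{\left(Q \right)} = \left(-211\right) \left(-349\right) = 73639$)
$y{\left(x \right)} = 18765 + 45 x$ ($y{\left(x \right)} = 45 \left(417 + x\right) = 18765 + 45 x$)
$\frac{1}{y{\left(498 \right)} + q{\left(-507 \right)}} = \frac{1}{\left(18765 + 45 \cdot 498\right) + 73639} = \frac{1}{\left(18765 + 22410\right) + 73639} = \frac{1}{41175 + 73639} = \frac{1}{114814}$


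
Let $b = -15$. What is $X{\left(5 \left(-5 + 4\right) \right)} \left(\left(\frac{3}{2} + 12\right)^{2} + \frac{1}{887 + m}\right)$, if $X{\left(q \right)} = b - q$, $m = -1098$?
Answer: $- \frac{769075}{422} \approx -1822.5$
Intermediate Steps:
$X{\left(q \right)} = -15 - q$
$X{\left(5 \left(-5 + 4\right) \right)} \left(\left(\frac{3}{2} + 12\right)^{2} + \frac{1}{887 + m}\right) = \left(-15 - 5 \left(-5 + 4\right)\right) \left(\left(\frac{3}{2} + 12\right)^{2} + \frac{1}{887 - 1098}\right) = \left(-15 - 5 \left(-1\right)\right) \left(\left(3 \cdot \frac{1}{2} + 12\right)^{2} + \frac{1}{-211}\right) = \left(-15 - -5\right) \left(\left(\frac{3}{2} + 12\right)^{2} - \frac{1}{211}\right) = \left(-15 + 5\right) \left(\left(\frac{27}{2}\right)^{2} - \frac{1}{211}\right) = - 10 \left(\frac{729}{4} - \frac{1}{211}\right) = \left(-10\right) \frac{153815}{844} = - \frac{769075}{422}$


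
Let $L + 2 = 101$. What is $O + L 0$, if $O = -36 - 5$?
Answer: $-41$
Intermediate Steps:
$L = 99$ ($L = -2 + 101 = 99$)
$O = -41$ ($O = -36 - 5 = -41$)
$O + L 0 = -41 + 99 \cdot 0 = -41 + 0 = -41$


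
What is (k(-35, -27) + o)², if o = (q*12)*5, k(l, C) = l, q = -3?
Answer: 46225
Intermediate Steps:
o = -180 (o = -3*12*5 = -36*5 = -180)
(k(-35, -27) + o)² = (-35 - 180)² = (-215)² = 46225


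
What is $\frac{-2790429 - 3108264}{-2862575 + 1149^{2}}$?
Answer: $\frac{5898693}{1542374} \approx 3.8244$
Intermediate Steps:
$\frac{-2790429 - 3108264}{-2862575 + 1149^{2}} = - \frac{5898693}{-2862575 + 1320201} = - \frac{5898693}{-1542374} = \left(-5898693\right) \left(- \frac{1}{1542374}\right) = \frac{5898693}{1542374}$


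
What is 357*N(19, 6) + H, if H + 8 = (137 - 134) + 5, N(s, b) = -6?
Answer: -2142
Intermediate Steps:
H = 0 (H = -8 + ((137 - 134) + 5) = -8 + (3 + 5) = -8 + 8 = 0)
357*N(19, 6) + H = 357*(-6) + 0 = -2142 + 0 = -2142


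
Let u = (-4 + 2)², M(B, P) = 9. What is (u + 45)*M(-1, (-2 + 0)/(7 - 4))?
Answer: 441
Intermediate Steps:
u = 4 (u = (-2)² = 4)
(u + 45)*M(-1, (-2 + 0)/(7 - 4)) = (4 + 45)*9 = 49*9 = 441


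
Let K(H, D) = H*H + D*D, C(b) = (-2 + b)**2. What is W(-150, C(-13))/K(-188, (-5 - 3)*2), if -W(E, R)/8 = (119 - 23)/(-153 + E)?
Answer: 16/224725 ≈ 7.1198e-5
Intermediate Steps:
W(E, R) = -768/(-153 + E) (W(E, R) = -8*(119 - 23)/(-153 + E) = -768/(-153 + E))
K(H, D) = D**2 + H**2 (K(H, D) = H**2 + D**2 = D**2 + H**2)
W(-150, C(-13))/K(-188, (-5 - 3)*2) = (-768/(-153 - 150))/(((-5 - 3)*2)**2 + (-188)**2) = (-768/(-303))/((-8*2)**2 + 35344) = (-768*(-1/303))/((-16)**2 + 35344) = 256/(101*(256 + 35344)) = (256/101)/35600 = (256/101)*(1/35600) = 16/224725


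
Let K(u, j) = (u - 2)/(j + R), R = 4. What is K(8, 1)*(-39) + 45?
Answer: -9/5 ≈ -1.8000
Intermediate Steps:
K(u, j) = (-2 + u)/(4 + j) (K(u, j) = (u - 2)/(j + 4) = (-2 + u)/(4 + j))
K(8, 1)*(-39) + 45 = ((-2 + 8)/(4 + 1))*(-39) + 45 = (6/5)*(-39) + 45 = -234/5 + 45 = -9/5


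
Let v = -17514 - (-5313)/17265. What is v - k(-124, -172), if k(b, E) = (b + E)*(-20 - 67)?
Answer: -248994059/5755 ≈ -43266.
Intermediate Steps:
v = -100791299/5755 (v = -17514 - (-5313)/17265 = -17514 - 1*(-1771/5755) = -17514 + 1771/5755 = -100791299/5755 ≈ -17514.)
k(b, E) = -87*E - 87*b (k(b, E) = (E + b)*(-87) = -87*E - 87*b)
v - k(-124, -172) = -100791299/5755 - (-87*(-172) - 87*(-124)) = -100791299/5755 - (14964 + 10788) = -100791299/5755 - 1*25752 = -100791299/5755 - 25752 = -248994059/5755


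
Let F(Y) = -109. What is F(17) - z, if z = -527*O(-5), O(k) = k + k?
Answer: -5379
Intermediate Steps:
O(k) = 2*k
z = 5270 (z = -1054*(-5) = -527*(-10) = 5270)
F(17) - z = -109 - 1*5270 = -109 - 5270 = -5379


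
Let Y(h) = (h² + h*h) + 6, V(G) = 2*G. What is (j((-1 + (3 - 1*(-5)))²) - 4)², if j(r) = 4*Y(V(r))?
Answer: 5906229904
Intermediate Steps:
Y(h) = 6 + 2*h² (Y(h) = (h² + h²) + 6 = 2*h² + 6 = 6 + 2*h²)
j(r) = 24 + 32*r² (j(r) = 4*(6 + 2*(2*r)²) = 4*(6 + 2*(4*r²)) = 4*(6 + 8*r²) = 24 + 32*r²)
(j((-1 + (3 - 1*(-5)))²) - 4)² = ((24 + 32*((-1 + (3 - 1*(-5)))²)²) - 4)² = ((24 + 32*((-1 + (3 + 5))²)²) - 4)² = ((24 + 32*((-1 + 8)²)²) - 4)² = ((24 + 32*(7²)²) - 4)² = ((24 + 32*49²) - 4)² = ((24 + 32*2401) - 4)² = ((24 + 76832) - 4)² = (76856 - 4)² = 76852² = 5906229904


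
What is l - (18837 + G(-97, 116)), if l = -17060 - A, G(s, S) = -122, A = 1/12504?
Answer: -447330601/12504 ≈ -35775.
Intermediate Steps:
A = 1/12504 ≈ 7.9974e-5
l = -213318241/12504 (l = -17060 - 1*1/12504 = -17060 - 1/12504 = -213318241/12504 ≈ -17060.)
l - (18837 + G(-97, 116)) = -213318241/12504 - (18837 - 122) = -213318241/12504 - 1*18715 = -213318241/12504 - 18715 = -447330601/12504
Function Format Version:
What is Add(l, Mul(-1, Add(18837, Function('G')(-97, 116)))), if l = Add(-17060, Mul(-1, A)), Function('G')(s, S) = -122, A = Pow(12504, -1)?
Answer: Rational(-447330601, 12504) ≈ -35775.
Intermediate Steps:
A = Rational(1, 12504) ≈ 7.9974e-5
l = Rational(-213318241, 12504) (l = Add(-17060, Mul(-1, Rational(1, 12504))) = Add(-17060, Rational(-1, 12504)) = Rational(-213318241, 12504) ≈ -17060.)
Add(l, Mul(-1, Add(18837, Function('G')(-97, 116)))) = Add(Rational(-213318241, 12504), Mul(-1, Add(18837, -122))) = Add(Rational(-213318241, 12504), Mul(-1, 18715)) = Add(Rational(-213318241, 12504), -18715) = Rational(-447330601, 12504)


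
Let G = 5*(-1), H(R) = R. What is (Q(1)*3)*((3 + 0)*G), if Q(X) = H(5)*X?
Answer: -225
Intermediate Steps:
G = -5
Q(X) = 5*X
(Q(1)*3)*((3 + 0)*G) = ((5*1)*3)*((3 + 0)*(-5)) = (5*3)*(3*(-5)) = 15*(-15) = -225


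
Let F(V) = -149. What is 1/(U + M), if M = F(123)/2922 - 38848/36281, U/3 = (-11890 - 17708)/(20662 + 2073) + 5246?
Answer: 2410207419270/37919727398920277 ≈ 6.3561e-5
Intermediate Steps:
U = 357714636/22735 (U = 3*((-11890 - 17708)/(20662 + 2073) + 5246) = 3*(-29598/22735 + 5246) = 3*(119238212/22735) = 357714636/22735 ≈ 15734.)
M = -118919725/106013082 (M = -149/2922 - 38848/36281 = -118919725/106013082 ≈ -1.1217)
1/(U + M) = 1/(357714636/22735 - 118919725/106013082) = 1/(37919727398920277/2410207419270) = 2410207419270/37919727398920277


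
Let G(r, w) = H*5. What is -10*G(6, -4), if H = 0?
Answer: 0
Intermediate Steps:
G(r, w) = 0 (G(r, w) = 0*5 = 0)
-10*G(6, -4) = -10*0 = 0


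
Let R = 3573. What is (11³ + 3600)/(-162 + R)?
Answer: 4931/3411 ≈ 1.4456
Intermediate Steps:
(11³ + 3600)/(-162 + R) = (11³ + 3600)/(-162 + 3573) = (1331 + 3600)/3411 = 4931*(1/3411) = 4931/3411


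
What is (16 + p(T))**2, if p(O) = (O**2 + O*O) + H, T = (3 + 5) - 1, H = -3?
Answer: 12321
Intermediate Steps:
T = 7 (T = 8 - 1 = 7)
p(O) = -3 + 2*O**2 (p(O) = (O**2 + O*O) - 3 = (O**2 + O**2) - 3 = 2*O**2 - 3 = -3 + 2*O**2)
(16 + p(T))**2 = (16 + (-3 + 2*7**2))**2 = (16 + (-3 + 2*49))**2 = (16 + (-3 + 98))**2 = (16 + 95)**2 = 111**2 = 12321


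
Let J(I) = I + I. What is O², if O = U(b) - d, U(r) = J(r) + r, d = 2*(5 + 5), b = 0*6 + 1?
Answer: 289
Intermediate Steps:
J(I) = 2*I
b = 1 (b = 0 + 1 = 1)
d = 20 (d = 2*10 = 20)
U(r) = 3*r (U(r) = 2*r + r = 3*r)
O = -17 (O = 3*1 - 1*20 = 3 - 20 = -17)
O² = (-17)² = 289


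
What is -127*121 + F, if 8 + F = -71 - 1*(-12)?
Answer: -15434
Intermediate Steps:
F = -67 (F = -8 + (-71 - 1*(-12)) = -8 + (-71 + 12) = -8 - 59 = -67)
-127*121 + F = -127*121 - 67 = -15367 - 67 = -15434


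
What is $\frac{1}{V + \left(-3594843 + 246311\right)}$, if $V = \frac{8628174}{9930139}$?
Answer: $- \frac{9930139}{33251379577774} \approx -2.9864 \cdot 10^{-7}$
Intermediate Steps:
$V = \frac{8628174}{9930139}$ ($V = 8628174 \cdot \frac{1}{9930139} = \frac{8628174}{9930139} \approx 0.86889$)
$\frac{1}{V + \left(-3594843 + 246311\right)} = \frac{1}{\frac{8628174}{9930139} + \left(-3594843 + 246311\right)} = \frac{1}{\frac{8628174}{9930139} - 3348532} = \frac{1}{- \frac{33251379577774}{9930139}} = - \frac{9930139}{33251379577774}$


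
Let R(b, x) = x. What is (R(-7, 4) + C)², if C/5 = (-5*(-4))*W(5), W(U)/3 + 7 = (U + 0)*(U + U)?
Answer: 166513216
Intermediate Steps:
W(U) = -21 + 6*U² (W(U) = -21 + 3*((U + 0)*(U + U)) = -21 + 3*(U*(2*U)) = -21 + 3*(2*U²) = -21 + 6*U²)
C = 12900 (C = 5*((-5*(-4))*(-21 + 6*5²)) = 5*(20*(-21 + 6*25)) = 5*(20*(-21 + 150)) = 5*(20*129) = 5*2580 = 12900)
(R(-7, 4) + C)² = (4 + 12900)² = 12904² = 166513216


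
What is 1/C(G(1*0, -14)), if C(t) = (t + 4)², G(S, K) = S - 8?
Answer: 1/16 ≈ 0.062500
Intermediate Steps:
G(S, K) = -8 + S
C(t) = (4 + t)²
1/C(G(1*0, -14)) = 1/((4 + (-8 + 1*0))²) = 1/((4 + (-8 + 0))²) = 1/((4 - 8)²) = 1/((-4)²) = 1/16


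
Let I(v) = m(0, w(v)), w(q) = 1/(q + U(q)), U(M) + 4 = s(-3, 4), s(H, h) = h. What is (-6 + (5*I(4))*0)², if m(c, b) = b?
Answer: 36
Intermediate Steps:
U(M) = 0 (U(M) = -4 + 4 = 0)
w(q) = 1/q (w(q) = 1/(q + 0) = 1/q)
I(v) = 1/v
(-6 + (5*I(4))*0)² = (-6 + (5/4)*0)² = (-6 + 0)² = (-6)² = 36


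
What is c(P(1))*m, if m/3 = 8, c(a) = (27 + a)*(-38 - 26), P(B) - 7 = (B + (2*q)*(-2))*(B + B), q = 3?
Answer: -18432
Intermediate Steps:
P(B) = 7 + 2*B*(-12 + B) (P(B) = 7 + (B + (2*3)*(-2))*(B + B) = 7 + (B + 6*(-2))*(2*B) = 7 + (B - 12)*(2*B) = 7 + (-12 + B)*(2*B) = 7 + 2*B*(-12 + B))
c(a) = -1728 - 64*a (c(a) = (27 + a)*(-64) = -1728 - 64*a)
m = 24 (m = 3*8 = 24)
c(P(1))*m = (-1728 - 64*(7 - 24*1 + 2*1²))*24 = (-1728 - 64*(7 - 24 + 2*1))*24 = (-1728 - 64*(7 - 24 + 2))*24 = (-1728 - 64*(-15))*24 = (-1728 + 960)*24 = -768*24 = -18432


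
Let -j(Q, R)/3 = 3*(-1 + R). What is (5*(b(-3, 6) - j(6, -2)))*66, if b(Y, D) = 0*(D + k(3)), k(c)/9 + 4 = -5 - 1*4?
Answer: -8910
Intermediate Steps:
k(c) = -117 (k(c) = -36 + 9*(-5 - 1*4) = -36 + 9*(-5 - 4) = -36 + 9*(-9) = -36 - 81 = -117)
b(Y, D) = 0 (b(Y, D) = 0*(D - 117) = 0*(-117 + D) = 0)
j(Q, R) = 9 - 9*R (j(Q, R) = -9*(-1 + R) = -3*(-3 + 3*R) = 9 - 9*R)
(5*(b(-3, 6) - j(6, -2)))*66 = (5*(0 - (9 - 9*(-2))))*66 = (5*(0 - (9 + 18)))*66 = (5*(0 - 1*27))*66 = (5*(0 - 27))*66 = (5*(-27))*66 = -135*66 = -8910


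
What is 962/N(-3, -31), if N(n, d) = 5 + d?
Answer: -37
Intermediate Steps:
962/N(-3, -31) = 962/(5 - 31) = 962/(-26) = 962*(-1/26) = -37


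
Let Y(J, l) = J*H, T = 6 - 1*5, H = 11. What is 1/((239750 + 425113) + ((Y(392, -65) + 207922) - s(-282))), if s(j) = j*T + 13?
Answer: 1/877366 ≈ 1.1398e-6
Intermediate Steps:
T = 1 (T = 6 - 5 = 1)
Y(J, l) = 11*J (Y(J, l) = J*11 = 11*J)
s(j) = 13 + j (s(j) = j*1 + 13 = j + 13 = 13 + j)
1/((239750 + 425113) + ((Y(392, -65) + 207922) - s(-282))) = 1/((239750 + 425113) + ((11*392 + 207922) - (13 - 282))) = 1/(664863 + ((4312 + 207922) - 1*(-269))) = 1/(664863 + (212234 + 269)) = 1/(664863 + 212503) = 1/877366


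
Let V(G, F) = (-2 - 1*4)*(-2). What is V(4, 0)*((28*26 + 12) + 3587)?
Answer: 51924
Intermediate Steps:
V(G, F) = 12 (V(G, F) = (-2 - 4)*(-2) = -6*(-2) = 12)
V(4, 0)*((28*26 + 12) + 3587) = 12*((28*26 + 12) + 3587) = 12*((728 + 12) + 3587) = 12*(740 + 3587) = 12*4327 = 51924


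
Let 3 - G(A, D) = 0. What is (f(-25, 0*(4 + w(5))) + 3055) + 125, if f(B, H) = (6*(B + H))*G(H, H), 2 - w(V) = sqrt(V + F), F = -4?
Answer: 2730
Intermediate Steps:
G(A, D) = 3 (G(A, D) = 3 - 1*0 = 3 + 0 = 3)
w(V) = 2 - sqrt(-4 + V) (w(V) = 2 - sqrt(V - 4) = 2 - sqrt(-4 + V))
f(B, H) = 18*B + 18*H (f(B, H) = (6*(B + H))*3 = (6*B + 6*H)*3 = 18*B + 18*H)
(f(-25, 0*(4 + w(5))) + 3055) + 125 = ((18*(-25) + 18*(0*(4 + (2 - sqrt(-4 + 5))))) + 3055) + 125 = ((-450 + 18*(0*(4 + (2 - sqrt(1))))) + 3055) + 125 = ((-450 + 18*(0*(4 + (2 - 1*1)))) + 3055) + 125 = ((-450 + 18*(0*(4 + (2 - 1)))) + 3055) + 125 = ((-450 + 18*(0*(4 + 1))) + 3055) + 125 = ((-450 + 18*(0*5)) + 3055) + 125 = ((-450 + 18*0) + 3055) + 125 = ((-450 + 0) + 3055) + 125 = (-450 + 3055) + 125 = 2605 + 125 = 2730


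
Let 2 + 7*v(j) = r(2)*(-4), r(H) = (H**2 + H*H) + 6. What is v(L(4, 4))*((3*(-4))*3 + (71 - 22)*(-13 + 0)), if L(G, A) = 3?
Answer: 39034/7 ≈ 5576.3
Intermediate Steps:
r(H) = 6 + 2*H**2 (r(H) = (H**2 + H**2) + 6 = 2*H**2 + 6 = 6 + 2*H**2)
v(j) = -58/7 (v(j) = -2/7 + ((6 + 2*2**2)*(-4))/7 = -2/7 + ((6 + 2*4)*(-4))/7 = -2/7 + ((6 + 8)*(-4))/7 = -2/7 + (14*(-4))/7 = -2/7 + (1/7)*(-56) = -2/7 - 8 = -58/7)
v(L(4, 4))*((3*(-4))*3 + (71 - 22)*(-13 + 0)) = -58*((3*(-4))*3 + (71 - 22)*(-13 + 0))/7 = -58*(-12*3 + 49*(-13))/7 = -58*(-36 - 637)/7 = -58/7*(-673) = 39034/7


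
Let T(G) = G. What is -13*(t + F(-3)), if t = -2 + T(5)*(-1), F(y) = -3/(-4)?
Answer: 325/4 ≈ 81.250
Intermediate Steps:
F(y) = ¾ (F(y) = -3*(-¼) = ¾)
t = -7 (t = -2 + 5*(-1) = -2 - 5 = -7)
-13*(t + F(-3)) = -13*(-7 + ¾) = -13*(-25/4) = 325/4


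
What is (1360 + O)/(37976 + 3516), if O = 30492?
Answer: 7963/10373 ≈ 0.76767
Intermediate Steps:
(1360 + O)/(37976 + 3516) = (1360 + 30492)/(37976 + 3516) = 31852/41492 = 31852*(1/41492) = 7963/10373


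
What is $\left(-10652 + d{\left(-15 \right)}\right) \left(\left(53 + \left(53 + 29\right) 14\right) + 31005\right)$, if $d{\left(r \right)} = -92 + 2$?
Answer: $-345956852$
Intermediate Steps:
$d{\left(r \right)} = -90$
$\left(-10652 + d{\left(-15 \right)}\right) \left(\left(53 + \left(53 + 29\right) 14\right) + 31005\right) = \left(-10652 - 90\right) \left(\left(53 + \left(53 + 29\right) 14\right) + 31005\right) = - 10742 \left(\left(53 + 82 \cdot 14\right) + 31005\right) = - 10742 \left(\left(53 + 1148\right) + 31005\right) = - 10742 \left(1201 + 31005\right) = \left(-10742\right) 32206 = -345956852$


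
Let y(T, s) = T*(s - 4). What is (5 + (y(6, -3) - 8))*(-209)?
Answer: 9405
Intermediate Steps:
y(T, s) = T*(-4 + s)
(5 + (y(6, -3) - 8))*(-209) = (5 + (6*(-4 - 3) - 8))*(-209) = (5 + (6*(-7) - 8))*(-209) = (5 + (-42 - 8))*(-209) = (5 - 50)*(-209) = -45*(-209) = 9405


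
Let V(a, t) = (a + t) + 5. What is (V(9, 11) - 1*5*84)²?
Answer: 156025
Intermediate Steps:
V(a, t) = 5 + a + t
(V(9, 11) - 1*5*84)² = ((5 + 9 + 11) - 1*5*84)² = (25 - 5*84)² = (25 - 420)² = (-395)² = 156025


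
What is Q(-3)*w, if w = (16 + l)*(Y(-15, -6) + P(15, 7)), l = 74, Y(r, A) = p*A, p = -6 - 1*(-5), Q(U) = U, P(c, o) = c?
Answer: -5670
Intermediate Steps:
p = -1 (p = -6 + 5 = -1)
Y(r, A) = -A
w = 1890 (w = (16 + 74)*(-1*(-6) + 15) = 90*(6 + 15) = 90*21 = 1890)
Q(-3)*w = -3*1890 = -5670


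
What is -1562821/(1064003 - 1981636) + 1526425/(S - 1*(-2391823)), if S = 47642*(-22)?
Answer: 3500658966904/1233022544467 ≈ 2.8391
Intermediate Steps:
S = -1048124
-1562821/(1064003 - 1981636) + 1526425/(S - 1*(-2391823)) = -1562821/(1064003 - 1981636) + 1526425/(-1048124 - 1*(-2391823)) = -1562821/(-917633) + 1526425/(-1048124 + 2391823) = -1562821*(-1/917633) + 1526425/1343699 = 1562821/917633 + 1526425*(1/1343699) = 1562821/917633 + 1526425/1343699 = 3500658966904/1233022544467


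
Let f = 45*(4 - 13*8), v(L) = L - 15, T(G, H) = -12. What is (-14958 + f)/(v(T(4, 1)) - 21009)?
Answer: 3243/3506 ≈ 0.92499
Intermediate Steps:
v(L) = -15 + L
f = -4500 (f = 45*(4 - 104) = 45*(-100) = -4500)
(-14958 + f)/(v(T(4, 1)) - 21009) = (-14958 - 4500)/((-15 - 12) - 21009) = -19458/(-27 - 21009) = -19458/(-21036) = -19458*(-1/21036) = 3243/3506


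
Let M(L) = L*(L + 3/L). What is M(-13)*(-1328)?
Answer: -228416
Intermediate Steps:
M(-13)*(-1328) = (3 + (-13)²)*(-1328) = (3 + 169)*(-1328) = 172*(-1328) = -228416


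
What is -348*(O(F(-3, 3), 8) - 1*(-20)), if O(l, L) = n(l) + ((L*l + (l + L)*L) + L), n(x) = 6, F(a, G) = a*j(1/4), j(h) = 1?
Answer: -17400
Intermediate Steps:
F(a, G) = a (F(a, G) = a*1 = a)
O(l, L) = 6 + L + L*l + L*(L + l) (O(l, L) = 6 + ((L*l + (l + L)*L) + L) = 6 + ((L*l + (L + l)*L) + L) = 6 + ((L*l + L*(L + l)) + L) = 6 + (L + L*l + L*(L + l)) = 6 + L + L*l + L*(L + l))
-348*(O(F(-3, 3), 8) - 1*(-20)) = -348*((6 + 8 + 8² + 2*8*(-3)) - 1*(-20)) = -348*((6 + 8 + 64 - 48) + 20) = -348*(30 + 20) = -348*50 = -17400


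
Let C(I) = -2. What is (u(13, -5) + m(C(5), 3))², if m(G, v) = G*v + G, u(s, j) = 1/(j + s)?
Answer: 3969/64 ≈ 62.016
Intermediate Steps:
m(G, v) = G + G*v
(u(13, -5) + m(C(5), 3))² = (1/(-5 + 13) - 2*(1 + 3))² = (1/8 - 2*4)² = (⅛ - 8)² = (-63/8)² = 3969/64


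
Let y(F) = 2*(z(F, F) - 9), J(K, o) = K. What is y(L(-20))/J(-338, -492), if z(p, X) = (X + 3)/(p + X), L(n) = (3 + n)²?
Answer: 2455/48841 ≈ 0.050265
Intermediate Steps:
z(p, X) = (3 + X)/(X + p)
y(F) = -18 + (3 + F)/F (y(F) = 2*((3 + F)/(F + F) - 9) = 2*((3 + F)/((2*F)) - 9) = 2*((1/(2*F))*(3 + F) - 9) = 2*((3 + F)/(2*F) - 9) = 2*(-9 + (3 + F)/(2*F)) = -18 + (3 + F)/F)
y(L(-20))/J(-338, -492) = (-17 + 3/((3 - 20)²))/(-338) = (-17 + 3/((-17)²))*(-1/338) = (-17 + 3/289)*(-1/338) = -4910/289*(-1/338) = 2455/48841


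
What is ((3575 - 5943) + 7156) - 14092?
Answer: -9304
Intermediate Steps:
((3575 - 5943) + 7156) - 14092 = (-2368 + 7156) - 14092 = 4788 - 14092 = -9304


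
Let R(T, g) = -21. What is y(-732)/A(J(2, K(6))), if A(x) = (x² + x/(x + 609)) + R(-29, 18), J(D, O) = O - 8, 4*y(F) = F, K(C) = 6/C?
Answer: -15738/2407 ≈ -6.5384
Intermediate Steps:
y(F) = F/4
J(D, O) = -8 + O
A(x) = -21 + x² + x/(609 + x) (A(x) = (x² + x/(x + 609)) - 21 = (x² + x/(609 + x)) - 21 = -21 + x² + x/(609 + x))
y(-732)/A(J(2, K(6))) = ((¼)*(-732))/(((-12789 + (-8 + 6/6)³ - 20*(-8 + 6/6) + 609*(-8 + 6/6)²)/(609 + (-8 + 6/6)))) = -183*(609 + (-8 + 6*(⅙)))/(-12789 + (-8 + 6*(⅙))³ - 20*(-8 + 6*(⅙)) + 609*(-8 + 6*(⅙))²) = -183*(609 + (-8 + 1))/(-12789 + (-8 + 1)³ - 20*(-8 + 1) + 609*(-8 + 1)²) = -183*(609 - 7)/(-12789 + (-7)³ - 20*(-7) + 609*(-7)²) = -183*602/(-12789 - 343 + 140 + 609*49) = -183*602/(-12789 - 343 + 140 + 29841) = -183/((1/602)*16849) = -183/2407/86 = -183*86/2407 = -15738/2407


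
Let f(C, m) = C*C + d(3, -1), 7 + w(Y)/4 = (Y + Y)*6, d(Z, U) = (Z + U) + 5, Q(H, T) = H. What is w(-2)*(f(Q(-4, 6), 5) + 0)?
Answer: -2852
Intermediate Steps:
d(Z, U) = 5 + U + Z (d(Z, U) = (U + Z) + 5 = 5 + U + Z)
w(Y) = -28 + 48*Y (w(Y) = -28 + 4*((Y + Y)*6) = -28 + 4*((2*Y)*6) = -28 + 4*(12*Y) = -28 + 48*Y)
f(C, m) = 7 + C² (f(C, m) = C*C + (5 - 1 + 3) = C² + 7 = 7 + C²)
w(-2)*(f(Q(-4, 6), 5) + 0) = (-28 + 48*(-2))*((7 + (-4)²) + 0) = (-28 - 96)*((7 + 16) + 0) = -124*(23 + 0) = -124*23 = -2852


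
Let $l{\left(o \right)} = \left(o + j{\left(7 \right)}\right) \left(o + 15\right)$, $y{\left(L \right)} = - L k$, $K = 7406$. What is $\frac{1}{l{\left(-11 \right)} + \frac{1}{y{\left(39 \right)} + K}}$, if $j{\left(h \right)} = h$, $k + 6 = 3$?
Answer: $- \frac{7523}{120367} \approx -0.0625$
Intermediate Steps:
$k = -3$ ($k = -6 + 3 = -3$)
$y{\left(L \right)} = 3 L$ ($y{\left(L \right)} = - L \left(-3\right) = - \left(-3\right) L = 3 L$)
$l{\left(o \right)} = \left(7 + o\right) \left(15 + o\right)$ ($l{\left(o \right)} = \left(o + 7\right) \left(o + 15\right) = \left(7 + o\right) \left(15 + o\right)$)
$\frac{1}{l{\left(-11 \right)} + \frac{1}{y{\left(39 \right)} + K}} = \frac{1}{\left(105 + \left(-11\right)^{2} + 22 \left(-11\right)\right) + \frac{1}{3 \cdot 39 + 7406}} = \frac{1}{\left(105 + 121 - 242\right) + \frac{1}{117 + 7406}} = \frac{1}{-16 + \frac{1}{7523}} = \frac{1}{- \frac{120367}{7523}} = - \frac{7523}{120367}$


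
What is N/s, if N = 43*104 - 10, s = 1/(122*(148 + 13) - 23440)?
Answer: -16946676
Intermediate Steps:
s = -1/3798 (s = 1/(122*161 - 23440) = 1/(19642 - 23440) = 1/(-3798) = -1/3798 ≈ -0.00026330)
N = 4462 (N = 4472 - 10 = 4462)
N/s = 4462/(-1/3798) = 4462*(-3798) = -16946676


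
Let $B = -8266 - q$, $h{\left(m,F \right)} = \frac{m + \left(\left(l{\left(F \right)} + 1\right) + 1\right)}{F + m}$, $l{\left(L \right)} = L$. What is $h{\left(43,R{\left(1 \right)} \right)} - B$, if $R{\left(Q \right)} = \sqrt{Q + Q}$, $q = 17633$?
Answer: $\frac{47837386}{1847} - \frac{2 \sqrt{2}}{1847} \approx 25900.0$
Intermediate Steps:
$R{\left(Q \right)} = \sqrt{2} \sqrt{Q}$ ($R{\left(Q \right)} = \sqrt{2 Q} = \sqrt{2} \sqrt{Q}$)
$h{\left(m,F \right)} = \frac{2 + F + m}{F + m}$ ($h{\left(m,F \right)} = \frac{m + \left(\left(F + 1\right) + 1\right)}{F + m} = \frac{m + \left(\left(1 + F\right) + 1\right)}{F + m} = \frac{m + \left(2 + F\right)}{F + m} = \frac{2 + F + m}{F + m}$)
$B = -25899$ ($B = -8266 - 17633 = -25899$)
$h{\left(43,R{\left(1 \right)} \right)} - B = \frac{2 + \sqrt{2} \sqrt{1} + 43}{\sqrt{2} \sqrt{1} + 43} - -25899 = \frac{2 + \sqrt{2} \cdot 1 + 43}{\sqrt{2} \cdot 1 + 43} + 25899 = \frac{2 + \sqrt{2} + 43}{\sqrt{2} + 43} + 25899 = \frac{45 + \sqrt{2}}{43 + \sqrt{2}} + 25899 = 25899 + \frac{45 + \sqrt{2}}{43 + \sqrt{2}}$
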